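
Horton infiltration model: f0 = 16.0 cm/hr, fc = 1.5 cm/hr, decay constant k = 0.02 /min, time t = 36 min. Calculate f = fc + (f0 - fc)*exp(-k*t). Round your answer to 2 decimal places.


Step 1: f = fc + (f0 - fc) * exp(-k * t)
Step 2: exp(-0.02 * 36) = 0.486752
Step 3: f = 1.5 + (16.0 - 1.5) * 0.486752
Step 4: f = 1.5 + 14.5 * 0.486752
Step 5: f = 8.56 cm/hr

8.56


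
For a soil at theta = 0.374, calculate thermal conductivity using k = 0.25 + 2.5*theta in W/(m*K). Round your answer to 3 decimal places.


Step 1: k = 0.25 + 2.5 * theta
Step 2: k = 0.25 + 2.5 * 0.374
Step 3: k = 0.25 + 0.935
Step 4: k = 1.185 W/(m*K)

1.185


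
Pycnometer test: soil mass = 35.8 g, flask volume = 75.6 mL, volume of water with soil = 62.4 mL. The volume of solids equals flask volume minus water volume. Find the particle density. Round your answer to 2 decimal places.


Step 1: Volume of solids = flask volume - water volume with soil
Step 2: V_solids = 75.6 - 62.4 = 13.2 mL
Step 3: Particle density = mass / V_solids = 35.8 / 13.2 = 2.71 g/cm^3

2.71


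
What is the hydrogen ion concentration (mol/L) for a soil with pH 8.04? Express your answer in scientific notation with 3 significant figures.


Step 1: [H+] = 10^(-pH)
Step 2: [H+] = 10^(-8.04)
Step 3: [H+] = 9.12e-09 mol/L

9.12e-09


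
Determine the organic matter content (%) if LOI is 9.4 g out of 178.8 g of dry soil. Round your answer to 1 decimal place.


Step 1: OM% = 100 * LOI / sample mass
Step 2: OM = 100 * 9.4 / 178.8
Step 3: OM = 5.3%

5.3


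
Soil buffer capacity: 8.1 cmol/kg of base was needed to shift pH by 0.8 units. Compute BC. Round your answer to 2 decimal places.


Step 1: BC = change in base / change in pH
Step 2: BC = 8.1 / 0.8
Step 3: BC = 10.13 cmol/(kg*pH unit)

10.13


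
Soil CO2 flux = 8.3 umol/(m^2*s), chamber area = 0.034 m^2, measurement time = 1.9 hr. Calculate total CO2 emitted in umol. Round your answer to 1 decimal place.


Step 1: Convert time to seconds: 1.9 hr * 3600 = 6840.0 s
Step 2: Total = flux * area * time_s
Step 3: Total = 8.3 * 0.034 * 6840.0
Step 4: Total = 1930.2 umol

1930.2


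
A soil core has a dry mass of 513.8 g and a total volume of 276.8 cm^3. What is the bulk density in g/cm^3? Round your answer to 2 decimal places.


Step 1: Identify the formula: BD = dry mass / volume
Step 2: Substitute values: BD = 513.8 / 276.8
Step 3: BD = 1.86 g/cm^3

1.86


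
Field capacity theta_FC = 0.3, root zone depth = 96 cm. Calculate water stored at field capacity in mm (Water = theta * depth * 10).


Step 1: Water (mm) = theta_FC * depth (cm) * 10
Step 2: Water = 0.3 * 96 * 10
Step 3: Water = 288.0 mm

288.0


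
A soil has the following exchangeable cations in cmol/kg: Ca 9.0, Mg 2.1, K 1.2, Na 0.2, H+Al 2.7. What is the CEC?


Step 1: CEC = Ca + Mg + K + Na + (H+Al)
Step 2: CEC = 9.0 + 2.1 + 1.2 + 0.2 + 2.7
Step 3: CEC = 15.2 cmol/kg

15.2


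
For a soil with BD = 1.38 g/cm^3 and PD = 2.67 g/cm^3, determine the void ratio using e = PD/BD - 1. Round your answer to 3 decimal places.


Step 1: e = PD / BD - 1
Step 2: e = 2.67 / 1.38 - 1
Step 3: e = 1.93478 - 1
Step 4: e = 0.935

0.935


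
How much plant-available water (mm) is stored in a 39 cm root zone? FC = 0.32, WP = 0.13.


Step 1: Available water = (FC - WP) * depth * 10
Step 2: AW = (0.32 - 0.13) * 39 * 10
Step 3: AW = 0.19 * 39 * 10
Step 4: AW = 74.1 mm

74.1


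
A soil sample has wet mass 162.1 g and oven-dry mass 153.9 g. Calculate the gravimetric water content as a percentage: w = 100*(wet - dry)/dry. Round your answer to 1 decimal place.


Step 1: Water mass = wet - dry = 162.1 - 153.9 = 8.2 g
Step 2: w = 100 * water mass / dry mass
Step 3: w = 100 * 8.2 / 153.9 = 5.3%

5.3


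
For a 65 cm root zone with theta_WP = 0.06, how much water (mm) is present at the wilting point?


Step 1: Water (mm) = theta_WP * depth * 10
Step 2: Water = 0.06 * 65 * 10
Step 3: Water = 39.0 mm

39.0


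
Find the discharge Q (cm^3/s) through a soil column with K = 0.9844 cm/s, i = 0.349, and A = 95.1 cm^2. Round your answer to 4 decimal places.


Step 1: Apply Darcy's law: Q = K * i * A
Step 2: Q = 0.9844 * 0.349 * 95.1
Step 3: Q = 32.6721 cm^3/s

32.6721


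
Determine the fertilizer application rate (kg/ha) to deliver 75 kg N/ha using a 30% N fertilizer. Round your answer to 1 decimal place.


Step 1: Fertilizer rate = target N / (N content / 100)
Step 2: Rate = 75 / (30 / 100)
Step 3: Rate = 75 / 0.3
Step 4: Rate = 250.0 kg/ha

250.0


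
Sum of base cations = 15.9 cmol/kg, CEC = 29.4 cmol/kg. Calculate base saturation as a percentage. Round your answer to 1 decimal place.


Step 1: BS = 100 * (sum of bases) / CEC
Step 2: BS = 100 * 15.9 / 29.4
Step 3: BS = 54.1%

54.1


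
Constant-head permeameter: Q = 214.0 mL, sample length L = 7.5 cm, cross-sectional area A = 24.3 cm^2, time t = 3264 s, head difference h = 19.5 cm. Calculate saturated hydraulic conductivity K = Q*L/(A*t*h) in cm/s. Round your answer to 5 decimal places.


Step 1: K = Q * L / (A * t * h)
Step 2: Numerator = 214.0 * 7.5 = 1605.0
Step 3: Denominator = 24.3 * 3264 * 19.5 = 1546646.4
Step 4: K = 1605.0 / 1546646.4 = 0.00104 cm/s

0.00104


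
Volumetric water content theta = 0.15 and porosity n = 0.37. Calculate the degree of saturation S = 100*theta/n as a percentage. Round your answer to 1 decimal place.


Step 1: S = 100 * theta_v / n
Step 2: S = 100 * 0.15 / 0.37
Step 3: S = 40.5%

40.5


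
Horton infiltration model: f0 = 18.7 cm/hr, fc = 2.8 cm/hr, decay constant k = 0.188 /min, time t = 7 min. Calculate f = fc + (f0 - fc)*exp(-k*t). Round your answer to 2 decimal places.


Step 1: f = fc + (f0 - fc) * exp(-k * t)
Step 2: exp(-0.188 * 7) = 0.268206
Step 3: f = 2.8 + (18.7 - 2.8) * 0.268206
Step 4: f = 2.8 + 15.9 * 0.268206
Step 5: f = 7.06 cm/hr

7.06


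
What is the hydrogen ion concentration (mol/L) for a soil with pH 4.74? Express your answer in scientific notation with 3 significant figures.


Step 1: [H+] = 10^(-pH)
Step 2: [H+] = 10^(-4.74)
Step 3: [H+] = 1.82e-05 mol/L

1.82e-05


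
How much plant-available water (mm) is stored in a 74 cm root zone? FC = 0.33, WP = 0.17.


Step 1: Available water = (FC - WP) * depth * 10
Step 2: AW = (0.33 - 0.17) * 74 * 10
Step 3: AW = 0.16 * 74 * 10
Step 4: AW = 118.4 mm

118.4


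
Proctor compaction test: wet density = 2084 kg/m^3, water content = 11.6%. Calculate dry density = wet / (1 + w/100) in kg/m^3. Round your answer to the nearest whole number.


Step 1: Dry density = wet density / (1 + w/100)
Step 2: Dry density = 2084 / (1 + 11.6/100)
Step 3: Dry density = 2084 / 1.116
Step 4: Dry density = 1867 kg/m^3

1867


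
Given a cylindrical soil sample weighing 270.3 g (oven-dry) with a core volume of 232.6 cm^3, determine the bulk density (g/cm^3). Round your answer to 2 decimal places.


Step 1: Identify the formula: BD = dry mass / volume
Step 2: Substitute values: BD = 270.3 / 232.6
Step 3: BD = 1.16 g/cm^3

1.16


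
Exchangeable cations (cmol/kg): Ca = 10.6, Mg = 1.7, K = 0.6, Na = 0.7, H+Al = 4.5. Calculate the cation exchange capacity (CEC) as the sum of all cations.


Step 1: CEC = Ca + Mg + K + Na + (H+Al)
Step 2: CEC = 10.6 + 1.7 + 0.6 + 0.7 + 4.5
Step 3: CEC = 18.1 cmol/kg

18.1


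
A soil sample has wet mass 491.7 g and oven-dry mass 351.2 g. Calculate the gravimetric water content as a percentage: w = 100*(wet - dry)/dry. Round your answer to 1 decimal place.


Step 1: Water mass = wet - dry = 491.7 - 351.2 = 140.5 g
Step 2: w = 100 * water mass / dry mass
Step 3: w = 100 * 140.5 / 351.2 = 40.0%

40.0


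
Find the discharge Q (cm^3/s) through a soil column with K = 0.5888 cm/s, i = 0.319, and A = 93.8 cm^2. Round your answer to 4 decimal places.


Step 1: Apply Darcy's law: Q = K * i * A
Step 2: Q = 0.5888 * 0.319 * 93.8
Step 3: Q = 17.6182 cm^3/s

17.6182


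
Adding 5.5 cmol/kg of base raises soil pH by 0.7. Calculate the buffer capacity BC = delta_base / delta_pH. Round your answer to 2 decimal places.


Step 1: BC = change in base / change in pH
Step 2: BC = 5.5 / 0.7
Step 3: BC = 7.86 cmol/(kg*pH unit)

7.86


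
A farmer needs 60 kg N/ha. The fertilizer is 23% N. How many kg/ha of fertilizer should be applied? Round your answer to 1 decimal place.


Step 1: Fertilizer rate = target N / (N content / 100)
Step 2: Rate = 60 / (23 / 100)
Step 3: Rate = 60 / 0.23
Step 4: Rate = 260.9 kg/ha

260.9


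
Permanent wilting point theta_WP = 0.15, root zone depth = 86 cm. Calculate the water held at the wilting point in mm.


Step 1: Water (mm) = theta_WP * depth * 10
Step 2: Water = 0.15 * 86 * 10
Step 3: Water = 129.0 mm

129.0


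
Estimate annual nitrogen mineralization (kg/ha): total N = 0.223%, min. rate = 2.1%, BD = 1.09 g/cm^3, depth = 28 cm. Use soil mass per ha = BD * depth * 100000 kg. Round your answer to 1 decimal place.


Step 1: Soil mass per ha = BD * depth * 100000 = 1.09 * 28 * 100000 = 3052000 kg
Step 2: Total N pool = soil mass * N%/100 = 3052000 * 0.223/100 = 6805.96 kg/ha
Step 3: N mineralized = N pool * rate%/100 = 6805.96 * 2.1/100 = 142.9 kg/ha/yr

142.9


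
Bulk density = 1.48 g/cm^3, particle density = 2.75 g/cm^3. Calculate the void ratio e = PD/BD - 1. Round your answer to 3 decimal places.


Step 1: e = PD / BD - 1
Step 2: e = 2.75 / 1.48 - 1
Step 3: e = 1.85811 - 1
Step 4: e = 0.858

0.858


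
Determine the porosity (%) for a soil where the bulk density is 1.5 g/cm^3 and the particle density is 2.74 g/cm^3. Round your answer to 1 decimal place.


Step 1: Formula: n = 100 * (1 - BD / PD)
Step 2: n = 100 * (1 - 1.5 / 2.74)
Step 3: n = 100 * (1 - 0.54745)
Step 4: n = 45.3%

45.3


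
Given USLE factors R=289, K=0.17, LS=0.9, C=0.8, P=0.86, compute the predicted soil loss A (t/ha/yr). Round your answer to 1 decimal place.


Step 1: A = R * K * LS * C * P
Step 2: R * K = 289 * 0.17 = 49.13
Step 3: (R*K) * LS = 49.13 * 0.9 = 44.217
Step 4: * C * P = 44.217 * 0.8 * 0.86 = 30.4
Step 5: A = 30.4 t/(ha*yr)

30.4


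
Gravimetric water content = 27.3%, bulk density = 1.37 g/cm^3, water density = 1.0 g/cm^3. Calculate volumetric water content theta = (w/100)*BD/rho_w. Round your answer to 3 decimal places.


Step 1: theta = (w / 100) * BD / rho_w
Step 2: theta = (27.3 / 100) * 1.37 / 1.0
Step 3: theta = 0.273 * 1.37
Step 4: theta = 0.374

0.374


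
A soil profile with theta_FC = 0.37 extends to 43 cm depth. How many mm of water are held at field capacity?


Step 1: Water (mm) = theta_FC * depth (cm) * 10
Step 2: Water = 0.37 * 43 * 10
Step 3: Water = 159.1 mm

159.1


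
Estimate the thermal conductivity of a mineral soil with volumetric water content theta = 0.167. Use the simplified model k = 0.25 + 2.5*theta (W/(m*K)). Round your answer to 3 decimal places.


Step 1: k = 0.25 + 2.5 * theta
Step 2: k = 0.25 + 2.5 * 0.167
Step 3: k = 0.25 + 0.418
Step 4: k = 0.668 W/(m*K)

0.668


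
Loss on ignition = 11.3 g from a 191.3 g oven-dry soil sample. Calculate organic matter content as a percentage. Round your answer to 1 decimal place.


Step 1: OM% = 100 * LOI / sample mass
Step 2: OM = 100 * 11.3 / 191.3
Step 3: OM = 5.9%

5.9


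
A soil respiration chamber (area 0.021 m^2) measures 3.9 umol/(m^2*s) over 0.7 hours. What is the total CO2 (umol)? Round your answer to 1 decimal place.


Step 1: Convert time to seconds: 0.7 hr * 3600 = 2520.0 s
Step 2: Total = flux * area * time_s
Step 3: Total = 3.9 * 0.021 * 2520.0
Step 4: Total = 206.4 umol

206.4


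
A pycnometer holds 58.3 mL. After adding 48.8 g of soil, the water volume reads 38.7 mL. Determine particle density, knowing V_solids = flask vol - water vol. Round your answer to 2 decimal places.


Step 1: Volume of solids = flask volume - water volume with soil
Step 2: V_solids = 58.3 - 38.7 = 19.6 mL
Step 3: Particle density = mass / V_solids = 48.8 / 19.6 = 2.49 g/cm^3

2.49


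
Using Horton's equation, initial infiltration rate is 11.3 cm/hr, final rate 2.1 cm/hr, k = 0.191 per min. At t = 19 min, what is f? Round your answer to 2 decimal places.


Step 1: f = fc + (f0 - fc) * exp(-k * t)
Step 2: exp(-0.191 * 19) = 0.026543
Step 3: f = 2.1 + (11.3 - 2.1) * 0.026543
Step 4: f = 2.1 + 9.2 * 0.026543
Step 5: f = 2.34 cm/hr

2.34


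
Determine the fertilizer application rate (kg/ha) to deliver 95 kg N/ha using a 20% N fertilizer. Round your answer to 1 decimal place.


Step 1: Fertilizer rate = target N / (N content / 100)
Step 2: Rate = 95 / (20 / 100)
Step 3: Rate = 95 / 0.2
Step 4: Rate = 475.0 kg/ha

475.0


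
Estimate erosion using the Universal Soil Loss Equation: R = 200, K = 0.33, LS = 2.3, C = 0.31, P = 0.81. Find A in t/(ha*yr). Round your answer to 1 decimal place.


Step 1: A = R * K * LS * C * P
Step 2: R * K = 200 * 0.33 = 66.0
Step 3: (R*K) * LS = 66.0 * 2.3 = 151.8
Step 4: * C * P = 151.8 * 0.31 * 0.81 = 38.1
Step 5: A = 38.1 t/(ha*yr)

38.1


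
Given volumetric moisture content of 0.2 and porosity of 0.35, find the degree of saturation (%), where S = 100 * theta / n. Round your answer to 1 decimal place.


Step 1: S = 100 * theta_v / n
Step 2: S = 100 * 0.2 / 0.35
Step 3: S = 57.1%

57.1


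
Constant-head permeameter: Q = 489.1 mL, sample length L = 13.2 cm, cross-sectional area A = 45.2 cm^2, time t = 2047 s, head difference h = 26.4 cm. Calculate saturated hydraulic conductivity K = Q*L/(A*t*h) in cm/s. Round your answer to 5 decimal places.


Step 1: K = Q * L / (A * t * h)
Step 2: Numerator = 489.1 * 13.2 = 6456.12
Step 3: Denominator = 45.2 * 2047 * 26.4 = 2442644.16
Step 4: K = 6456.12 / 2442644.16 = 0.00264 cm/s

0.00264


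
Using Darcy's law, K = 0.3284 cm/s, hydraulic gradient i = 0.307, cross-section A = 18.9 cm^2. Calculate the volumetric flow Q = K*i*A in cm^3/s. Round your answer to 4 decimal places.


Step 1: Apply Darcy's law: Q = K * i * A
Step 2: Q = 0.3284 * 0.307 * 18.9
Step 3: Q = 1.9055 cm^3/s

1.9055


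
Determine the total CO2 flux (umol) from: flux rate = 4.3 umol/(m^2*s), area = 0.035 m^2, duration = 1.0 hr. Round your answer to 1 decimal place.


Step 1: Convert time to seconds: 1.0 hr * 3600 = 3600.0 s
Step 2: Total = flux * area * time_s
Step 3: Total = 4.3 * 0.035 * 3600.0
Step 4: Total = 541.8 umol

541.8


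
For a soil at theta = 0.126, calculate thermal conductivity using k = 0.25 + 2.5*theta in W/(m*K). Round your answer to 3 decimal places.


Step 1: k = 0.25 + 2.5 * theta
Step 2: k = 0.25 + 2.5 * 0.126
Step 3: k = 0.25 + 0.315
Step 4: k = 0.565 W/(m*K)

0.565


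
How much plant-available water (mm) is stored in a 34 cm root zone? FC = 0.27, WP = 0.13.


Step 1: Available water = (FC - WP) * depth * 10
Step 2: AW = (0.27 - 0.13) * 34 * 10
Step 3: AW = 0.14 * 34 * 10
Step 4: AW = 47.6 mm

47.6


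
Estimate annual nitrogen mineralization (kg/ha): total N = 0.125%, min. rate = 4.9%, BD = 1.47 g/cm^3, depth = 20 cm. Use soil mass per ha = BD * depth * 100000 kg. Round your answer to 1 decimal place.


Step 1: Soil mass per ha = BD * depth * 100000 = 1.47 * 20 * 100000 = 2940000 kg
Step 2: Total N pool = soil mass * N%/100 = 2940000 * 0.125/100 = 3675.0 kg/ha
Step 3: N mineralized = N pool * rate%/100 = 3675.0 * 4.9/100 = 180.1 kg/ha/yr

180.1


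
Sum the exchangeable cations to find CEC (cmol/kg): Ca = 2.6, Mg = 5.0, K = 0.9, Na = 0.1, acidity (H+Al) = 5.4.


Step 1: CEC = Ca + Mg + K + Na + (H+Al)
Step 2: CEC = 2.6 + 5.0 + 0.9 + 0.1 + 5.4
Step 3: CEC = 14.0 cmol/kg

14.0


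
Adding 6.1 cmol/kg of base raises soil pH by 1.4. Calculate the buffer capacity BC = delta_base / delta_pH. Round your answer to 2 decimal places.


Step 1: BC = change in base / change in pH
Step 2: BC = 6.1 / 1.4
Step 3: BC = 4.36 cmol/(kg*pH unit)

4.36


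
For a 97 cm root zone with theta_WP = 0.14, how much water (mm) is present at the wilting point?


Step 1: Water (mm) = theta_WP * depth * 10
Step 2: Water = 0.14 * 97 * 10
Step 3: Water = 135.8 mm

135.8


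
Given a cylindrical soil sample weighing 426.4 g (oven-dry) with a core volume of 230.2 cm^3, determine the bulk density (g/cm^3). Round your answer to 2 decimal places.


Step 1: Identify the formula: BD = dry mass / volume
Step 2: Substitute values: BD = 426.4 / 230.2
Step 3: BD = 1.85 g/cm^3

1.85


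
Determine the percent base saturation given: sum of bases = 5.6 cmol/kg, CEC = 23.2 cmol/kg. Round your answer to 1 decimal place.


Step 1: BS = 100 * (sum of bases) / CEC
Step 2: BS = 100 * 5.6 / 23.2
Step 3: BS = 24.1%

24.1


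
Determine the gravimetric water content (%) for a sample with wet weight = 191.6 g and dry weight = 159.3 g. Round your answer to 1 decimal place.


Step 1: Water mass = wet - dry = 191.6 - 159.3 = 32.3 g
Step 2: w = 100 * water mass / dry mass
Step 3: w = 100 * 32.3 / 159.3 = 20.3%

20.3


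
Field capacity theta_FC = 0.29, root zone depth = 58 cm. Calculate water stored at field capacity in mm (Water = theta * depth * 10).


Step 1: Water (mm) = theta_FC * depth (cm) * 10
Step 2: Water = 0.29 * 58 * 10
Step 3: Water = 168.2 mm

168.2


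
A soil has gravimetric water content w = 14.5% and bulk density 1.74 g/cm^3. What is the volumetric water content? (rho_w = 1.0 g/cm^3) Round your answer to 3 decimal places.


Step 1: theta = (w / 100) * BD / rho_w
Step 2: theta = (14.5 / 100) * 1.74 / 1.0
Step 3: theta = 0.145 * 1.74
Step 4: theta = 0.252

0.252


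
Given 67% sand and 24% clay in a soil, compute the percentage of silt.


Step 1: sand + silt + clay = 100%
Step 2: silt = 100 - sand - clay
Step 3: silt = 100 - 67 - 24
Step 4: silt = 9%

9


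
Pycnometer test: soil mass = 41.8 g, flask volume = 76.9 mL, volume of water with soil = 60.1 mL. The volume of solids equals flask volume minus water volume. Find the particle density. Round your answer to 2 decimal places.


Step 1: Volume of solids = flask volume - water volume with soil
Step 2: V_solids = 76.9 - 60.1 = 16.8 mL
Step 3: Particle density = mass / V_solids = 41.8 / 16.8 = 2.49 g/cm^3

2.49


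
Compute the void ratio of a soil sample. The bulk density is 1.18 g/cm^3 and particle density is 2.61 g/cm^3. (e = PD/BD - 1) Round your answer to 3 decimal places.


Step 1: e = PD / BD - 1
Step 2: e = 2.61 / 1.18 - 1
Step 3: e = 2.21186 - 1
Step 4: e = 1.212

1.212


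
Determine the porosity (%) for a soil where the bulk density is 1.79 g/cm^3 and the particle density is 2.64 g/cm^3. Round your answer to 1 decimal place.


Step 1: Formula: n = 100 * (1 - BD / PD)
Step 2: n = 100 * (1 - 1.79 / 2.64)
Step 3: n = 100 * (1 - 0.67803)
Step 4: n = 32.2%

32.2


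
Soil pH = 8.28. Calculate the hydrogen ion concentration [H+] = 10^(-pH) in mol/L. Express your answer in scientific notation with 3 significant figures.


Step 1: [H+] = 10^(-pH)
Step 2: [H+] = 10^(-8.28)
Step 3: [H+] = 5.25e-09 mol/L

5.25e-09


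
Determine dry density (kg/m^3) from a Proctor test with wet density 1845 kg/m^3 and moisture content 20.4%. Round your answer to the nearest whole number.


Step 1: Dry density = wet density / (1 + w/100)
Step 2: Dry density = 1845 / (1 + 20.4/100)
Step 3: Dry density = 1845 / 1.204
Step 4: Dry density = 1532 kg/m^3

1532


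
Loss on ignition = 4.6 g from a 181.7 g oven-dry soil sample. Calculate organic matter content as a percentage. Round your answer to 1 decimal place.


Step 1: OM% = 100 * LOI / sample mass
Step 2: OM = 100 * 4.6 / 181.7
Step 3: OM = 2.5%

2.5


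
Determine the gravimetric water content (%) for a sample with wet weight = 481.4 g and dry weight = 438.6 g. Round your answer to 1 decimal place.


Step 1: Water mass = wet - dry = 481.4 - 438.6 = 42.8 g
Step 2: w = 100 * water mass / dry mass
Step 3: w = 100 * 42.8 / 438.6 = 9.8%

9.8


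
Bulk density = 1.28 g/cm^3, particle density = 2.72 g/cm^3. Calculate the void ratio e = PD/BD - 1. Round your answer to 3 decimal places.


Step 1: e = PD / BD - 1
Step 2: e = 2.72 / 1.28 - 1
Step 3: e = 2.125 - 1
Step 4: e = 1.125

1.125


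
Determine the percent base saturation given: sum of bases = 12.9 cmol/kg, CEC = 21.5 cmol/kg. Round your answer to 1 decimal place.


Step 1: BS = 100 * (sum of bases) / CEC
Step 2: BS = 100 * 12.9 / 21.5
Step 3: BS = 60.0%

60.0


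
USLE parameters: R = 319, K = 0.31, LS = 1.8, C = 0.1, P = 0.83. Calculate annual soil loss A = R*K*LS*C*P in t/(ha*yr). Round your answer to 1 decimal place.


Step 1: A = R * K * LS * C * P
Step 2: R * K = 319 * 0.31 = 98.89
Step 3: (R*K) * LS = 98.89 * 1.8 = 178.002
Step 4: * C * P = 178.002 * 0.1 * 0.83 = 14.8
Step 5: A = 14.8 t/(ha*yr)

14.8


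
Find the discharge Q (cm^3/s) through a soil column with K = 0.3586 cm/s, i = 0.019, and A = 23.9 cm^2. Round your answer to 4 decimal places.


Step 1: Apply Darcy's law: Q = K * i * A
Step 2: Q = 0.3586 * 0.019 * 23.9
Step 3: Q = 0.1628 cm^3/s

0.1628


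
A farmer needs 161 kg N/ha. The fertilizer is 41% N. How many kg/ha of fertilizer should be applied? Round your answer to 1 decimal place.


Step 1: Fertilizer rate = target N / (N content / 100)
Step 2: Rate = 161 / (41 / 100)
Step 3: Rate = 161 / 0.41
Step 4: Rate = 392.7 kg/ha

392.7


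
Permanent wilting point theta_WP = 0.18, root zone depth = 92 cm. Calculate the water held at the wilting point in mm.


Step 1: Water (mm) = theta_WP * depth * 10
Step 2: Water = 0.18 * 92 * 10
Step 3: Water = 165.6 mm

165.6


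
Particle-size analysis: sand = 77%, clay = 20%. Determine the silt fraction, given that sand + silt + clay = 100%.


Step 1: sand + silt + clay = 100%
Step 2: silt = 100 - sand - clay
Step 3: silt = 100 - 77 - 20
Step 4: silt = 3%

3


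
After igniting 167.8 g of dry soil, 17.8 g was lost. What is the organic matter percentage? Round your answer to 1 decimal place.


Step 1: OM% = 100 * LOI / sample mass
Step 2: OM = 100 * 17.8 / 167.8
Step 3: OM = 10.6%

10.6


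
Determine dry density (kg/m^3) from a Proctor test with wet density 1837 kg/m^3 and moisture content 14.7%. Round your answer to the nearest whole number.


Step 1: Dry density = wet density / (1 + w/100)
Step 2: Dry density = 1837 / (1 + 14.7/100)
Step 3: Dry density = 1837 / 1.147
Step 4: Dry density = 1602 kg/m^3

1602


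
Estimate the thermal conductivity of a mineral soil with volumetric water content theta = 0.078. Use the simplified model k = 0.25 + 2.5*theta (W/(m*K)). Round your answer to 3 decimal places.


Step 1: k = 0.25 + 2.5 * theta
Step 2: k = 0.25 + 2.5 * 0.078
Step 3: k = 0.25 + 0.195
Step 4: k = 0.445 W/(m*K)

0.445


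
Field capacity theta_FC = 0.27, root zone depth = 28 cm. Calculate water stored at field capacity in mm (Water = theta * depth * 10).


Step 1: Water (mm) = theta_FC * depth (cm) * 10
Step 2: Water = 0.27 * 28 * 10
Step 3: Water = 75.6 mm

75.6


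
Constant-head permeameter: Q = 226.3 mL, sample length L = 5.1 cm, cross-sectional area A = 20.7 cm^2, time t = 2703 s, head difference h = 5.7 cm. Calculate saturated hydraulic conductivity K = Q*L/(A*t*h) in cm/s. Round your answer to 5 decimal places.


Step 1: K = Q * L / (A * t * h)
Step 2: Numerator = 226.3 * 5.1 = 1154.13
Step 3: Denominator = 20.7 * 2703 * 5.7 = 318926.97
Step 4: K = 1154.13 / 318926.97 = 0.00362 cm/s

0.00362


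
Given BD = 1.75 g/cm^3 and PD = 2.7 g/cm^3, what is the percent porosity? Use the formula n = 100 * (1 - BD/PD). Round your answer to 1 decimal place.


Step 1: Formula: n = 100 * (1 - BD / PD)
Step 2: n = 100 * (1 - 1.75 / 2.7)
Step 3: n = 100 * (1 - 0.64815)
Step 4: n = 35.2%

35.2


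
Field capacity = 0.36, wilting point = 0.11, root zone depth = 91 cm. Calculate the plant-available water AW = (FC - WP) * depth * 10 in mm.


Step 1: Available water = (FC - WP) * depth * 10
Step 2: AW = (0.36 - 0.11) * 91 * 10
Step 3: AW = 0.25 * 91 * 10
Step 4: AW = 227.5 mm

227.5


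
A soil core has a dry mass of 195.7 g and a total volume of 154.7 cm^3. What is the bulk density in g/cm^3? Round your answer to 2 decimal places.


Step 1: Identify the formula: BD = dry mass / volume
Step 2: Substitute values: BD = 195.7 / 154.7
Step 3: BD = 1.27 g/cm^3

1.27


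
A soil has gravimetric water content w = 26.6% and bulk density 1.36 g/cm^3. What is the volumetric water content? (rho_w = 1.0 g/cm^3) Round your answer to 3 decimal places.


Step 1: theta = (w / 100) * BD / rho_w
Step 2: theta = (26.6 / 100) * 1.36 / 1.0
Step 3: theta = 0.266 * 1.36
Step 4: theta = 0.362

0.362


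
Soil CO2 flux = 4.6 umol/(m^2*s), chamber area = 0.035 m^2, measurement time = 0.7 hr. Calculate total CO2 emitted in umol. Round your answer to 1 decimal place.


Step 1: Convert time to seconds: 0.7 hr * 3600 = 2520.0 s
Step 2: Total = flux * area * time_s
Step 3: Total = 4.6 * 0.035 * 2520.0
Step 4: Total = 405.7 umol

405.7


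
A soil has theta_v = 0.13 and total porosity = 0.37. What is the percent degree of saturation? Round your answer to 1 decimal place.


Step 1: S = 100 * theta_v / n
Step 2: S = 100 * 0.13 / 0.37
Step 3: S = 35.1%

35.1


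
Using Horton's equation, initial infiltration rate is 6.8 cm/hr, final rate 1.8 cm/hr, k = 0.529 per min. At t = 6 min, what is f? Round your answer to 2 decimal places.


Step 1: f = fc + (f0 - fc) * exp(-k * t)
Step 2: exp(-0.529 * 6) = 0.041836
Step 3: f = 1.8 + (6.8 - 1.8) * 0.041836
Step 4: f = 1.8 + 5.0 * 0.041836
Step 5: f = 2.01 cm/hr

2.01


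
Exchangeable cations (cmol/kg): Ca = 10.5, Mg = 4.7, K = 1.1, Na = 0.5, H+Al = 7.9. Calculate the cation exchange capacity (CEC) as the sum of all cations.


Step 1: CEC = Ca + Mg + K + Na + (H+Al)
Step 2: CEC = 10.5 + 4.7 + 1.1 + 0.5 + 7.9
Step 3: CEC = 24.7 cmol/kg

24.7


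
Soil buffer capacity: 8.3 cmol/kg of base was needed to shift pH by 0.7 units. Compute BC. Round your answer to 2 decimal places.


Step 1: BC = change in base / change in pH
Step 2: BC = 8.3 / 0.7
Step 3: BC = 11.86 cmol/(kg*pH unit)

11.86


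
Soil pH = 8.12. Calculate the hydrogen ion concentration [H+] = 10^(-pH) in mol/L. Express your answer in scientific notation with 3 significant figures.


Step 1: [H+] = 10^(-pH)
Step 2: [H+] = 10^(-8.12)
Step 3: [H+] = 7.59e-09 mol/L

7.59e-09


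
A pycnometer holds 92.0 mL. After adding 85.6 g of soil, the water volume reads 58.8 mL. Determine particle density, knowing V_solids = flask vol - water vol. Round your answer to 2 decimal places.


Step 1: Volume of solids = flask volume - water volume with soil
Step 2: V_solids = 92.0 - 58.8 = 33.2 mL
Step 3: Particle density = mass / V_solids = 85.6 / 33.2 = 2.58 g/cm^3

2.58


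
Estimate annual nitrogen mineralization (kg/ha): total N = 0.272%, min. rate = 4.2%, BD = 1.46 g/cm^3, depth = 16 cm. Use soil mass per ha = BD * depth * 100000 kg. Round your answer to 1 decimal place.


Step 1: Soil mass per ha = BD * depth * 100000 = 1.46 * 16 * 100000 = 2336000 kg
Step 2: Total N pool = soil mass * N%/100 = 2336000 * 0.272/100 = 6353.92 kg/ha
Step 3: N mineralized = N pool * rate%/100 = 6353.92 * 4.2/100 = 266.9 kg/ha/yr

266.9


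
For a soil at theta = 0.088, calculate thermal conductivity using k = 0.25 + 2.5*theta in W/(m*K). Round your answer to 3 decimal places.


Step 1: k = 0.25 + 2.5 * theta
Step 2: k = 0.25 + 2.5 * 0.088
Step 3: k = 0.25 + 0.22
Step 4: k = 0.47 W/(m*K)

0.47


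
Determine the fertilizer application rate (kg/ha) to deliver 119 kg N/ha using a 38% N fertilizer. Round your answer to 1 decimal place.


Step 1: Fertilizer rate = target N / (N content / 100)
Step 2: Rate = 119 / (38 / 100)
Step 3: Rate = 119 / 0.38
Step 4: Rate = 313.2 kg/ha

313.2


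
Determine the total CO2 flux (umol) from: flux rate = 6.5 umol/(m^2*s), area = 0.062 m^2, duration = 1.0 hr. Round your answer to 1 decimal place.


Step 1: Convert time to seconds: 1.0 hr * 3600 = 3600.0 s
Step 2: Total = flux * area * time_s
Step 3: Total = 6.5 * 0.062 * 3600.0
Step 4: Total = 1450.8 umol

1450.8


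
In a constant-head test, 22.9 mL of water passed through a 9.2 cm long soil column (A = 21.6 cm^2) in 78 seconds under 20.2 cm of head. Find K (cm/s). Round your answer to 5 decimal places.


Step 1: K = Q * L / (A * t * h)
Step 2: Numerator = 22.9 * 9.2 = 210.68
Step 3: Denominator = 21.6 * 78 * 20.2 = 34032.96
Step 4: K = 210.68 / 34032.96 = 0.00619 cm/s

0.00619


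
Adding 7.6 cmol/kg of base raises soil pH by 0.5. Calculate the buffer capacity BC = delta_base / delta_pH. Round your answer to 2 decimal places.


Step 1: BC = change in base / change in pH
Step 2: BC = 7.6 / 0.5
Step 3: BC = 15.2 cmol/(kg*pH unit)

15.2


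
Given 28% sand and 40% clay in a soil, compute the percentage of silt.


Step 1: sand + silt + clay = 100%
Step 2: silt = 100 - sand - clay
Step 3: silt = 100 - 28 - 40
Step 4: silt = 32%

32


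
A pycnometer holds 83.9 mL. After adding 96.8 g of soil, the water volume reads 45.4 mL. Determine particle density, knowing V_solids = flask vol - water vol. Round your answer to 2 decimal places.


Step 1: Volume of solids = flask volume - water volume with soil
Step 2: V_solids = 83.9 - 45.4 = 38.5 mL
Step 3: Particle density = mass / V_solids = 96.8 / 38.5 = 2.51 g/cm^3

2.51


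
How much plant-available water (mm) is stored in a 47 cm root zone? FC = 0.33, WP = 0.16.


Step 1: Available water = (FC - WP) * depth * 10
Step 2: AW = (0.33 - 0.16) * 47 * 10
Step 3: AW = 0.17 * 47 * 10
Step 4: AW = 79.9 mm

79.9


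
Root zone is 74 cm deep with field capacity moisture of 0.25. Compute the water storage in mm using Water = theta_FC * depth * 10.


Step 1: Water (mm) = theta_FC * depth (cm) * 10
Step 2: Water = 0.25 * 74 * 10
Step 3: Water = 185.0 mm

185.0


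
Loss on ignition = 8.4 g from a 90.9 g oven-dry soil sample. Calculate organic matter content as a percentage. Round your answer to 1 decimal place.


Step 1: OM% = 100 * LOI / sample mass
Step 2: OM = 100 * 8.4 / 90.9
Step 3: OM = 9.2%

9.2


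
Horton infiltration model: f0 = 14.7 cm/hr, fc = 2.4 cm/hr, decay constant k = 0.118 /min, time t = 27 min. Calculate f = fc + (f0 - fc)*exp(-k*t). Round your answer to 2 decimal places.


Step 1: f = fc + (f0 - fc) * exp(-k * t)
Step 2: exp(-0.118 * 27) = 0.041337
Step 3: f = 2.4 + (14.7 - 2.4) * 0.041337
Step 4: f = 2.4 + 12.3 * 0.041337
Step 5: f = 2.91 cm/hr

2.91


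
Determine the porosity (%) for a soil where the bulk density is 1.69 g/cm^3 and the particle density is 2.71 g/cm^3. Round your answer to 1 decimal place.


Step 1: Formula: n = 100 * (1 - BD / PD)
Step 2: n = 100 * (1 - 1.69 / 2.71)
Step 3: n = 100 * (1 - 0.62362)
Step 4: n = 37.6%

37.6


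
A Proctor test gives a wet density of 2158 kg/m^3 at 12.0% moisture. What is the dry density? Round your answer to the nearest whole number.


Step 1: Dry density = wet density / (1 + w/100)
Step 2: Dry density = 2158 / (1 + 12.0/100)
Step 3: Dry density = 2158 / 1.12
Step 4: Dry density = 1927 kg/m^3

1927


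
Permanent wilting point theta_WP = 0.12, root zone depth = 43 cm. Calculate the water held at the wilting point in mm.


Step 1: Water (mm) = theta_WP * depth * 10
Step 2: Water = 0.12 * 43 * 10
Step 3: Water = 51.6 mm

51.6


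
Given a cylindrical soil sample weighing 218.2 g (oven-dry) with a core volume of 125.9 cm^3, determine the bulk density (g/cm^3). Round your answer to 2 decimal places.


Step 1: Identify the formula: BD = dry mass / volume
Step 2: Substitute values: BD = 218.2 / 125.9
Step 3: BD = 1.73 g/cm^3

1.73


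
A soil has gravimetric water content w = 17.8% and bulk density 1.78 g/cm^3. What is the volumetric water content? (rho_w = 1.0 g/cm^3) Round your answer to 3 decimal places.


Step 1: theta = (w / 100) * BD / rho_w
Step 2: theta = (17.8 / 100) * 1.78 / 1.0
Step 3: theta = 0.178 * 1.78
Step 4: theta = 0.317

0.317


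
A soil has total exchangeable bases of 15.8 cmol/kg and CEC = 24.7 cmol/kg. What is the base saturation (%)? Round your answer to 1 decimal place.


Step 1: BS = 100 * (sum of bases) / CEC
Step 2: BS = 100 * 15.8 / 24.7
Step 3: BS = 64.0%

64.0


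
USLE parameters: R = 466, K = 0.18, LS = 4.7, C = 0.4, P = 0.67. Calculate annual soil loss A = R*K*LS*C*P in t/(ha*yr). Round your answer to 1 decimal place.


Step 1: A = R * K * LS * C * P
Step 2: R * K = 466 * 0.18 = 83.88
Step 3: (R*K) * LS = 83.88 * 4.7 = 394.236
Step 4: * C * P = 394.236 * 0.4 * 0.67 = 105.7
Step 5: A = 105.7 t/(ha*yr)

105.7


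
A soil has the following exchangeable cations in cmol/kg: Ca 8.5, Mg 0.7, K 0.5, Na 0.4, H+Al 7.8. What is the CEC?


Step 1: CEC = Ca + Mg + K + Na + (H+Al)
Step 2: CEC = 8.5 + 0.7 + 0.5 + 0.4 + 7.8
Step 3: CEC = 17.9 cmol/kg

17.9


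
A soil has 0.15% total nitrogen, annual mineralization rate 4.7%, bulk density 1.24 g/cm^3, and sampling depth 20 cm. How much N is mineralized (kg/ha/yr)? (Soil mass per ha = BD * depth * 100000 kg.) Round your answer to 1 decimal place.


Step 1: Soil mass per ha = BD * depth * 100000 = 1.24 * 20 * 100000 = 2480000 kg
Step 2: Total N pool = soil mass * N%/100 = 2480000 * 0.15/100 = 3720.0 kg/ha
Step 3: N mineralized = N pool * rate%/100 = 3720.0 * 4.7/100 = 174.8 kg/ha/yr

174.8


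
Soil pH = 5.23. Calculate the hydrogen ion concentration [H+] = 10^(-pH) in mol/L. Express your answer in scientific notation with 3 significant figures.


Step 1: [H+] = 10^(-pH)
Step 2: [H+] = 10^(-5.23)
Step 3: [H+] = 5.89e-06 mol/L

5.89e-06


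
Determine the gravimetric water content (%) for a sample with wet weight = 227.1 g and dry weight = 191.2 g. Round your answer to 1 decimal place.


Step 1: Water mass = wet - dry = 227.1 - 191.2 = 35.9 g
Step 2: w = 100 * water mass / dry mass
Step 3: w = 100 * 35.9 / 191.2 = 18.8%

18.8


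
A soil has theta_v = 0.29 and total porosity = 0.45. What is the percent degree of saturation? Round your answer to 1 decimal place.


Step 1: S = 100 * theta_v / n
Step 2: S = 100 * 0.29 / 0.45
Step 3: S = 64.4%

64.4


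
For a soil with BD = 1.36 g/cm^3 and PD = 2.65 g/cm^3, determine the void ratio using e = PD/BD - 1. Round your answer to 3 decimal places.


Step 1: e = PD / BD - 1
Step 2: e = 2.65 / 1.36 - 1
Step 3: e = 1.94853 - 1
Step 4: e = 0.949

0.949


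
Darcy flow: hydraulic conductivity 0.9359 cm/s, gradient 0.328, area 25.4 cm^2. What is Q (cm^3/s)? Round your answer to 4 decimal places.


Step 1: Apply Darcy's law: Q = K * i * A
Step 2: Q = 0.9359 * 0.328 * 25.4
Step 3: Q = 7.7972 cm^3/s

7.7972


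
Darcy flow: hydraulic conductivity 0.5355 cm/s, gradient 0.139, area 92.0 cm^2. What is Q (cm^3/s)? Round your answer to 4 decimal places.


Step 1: Apply Darcy's law: Q = K * i * A
Step 2: Q = 0.5355 * 0.139 * 92.0
Step 3: Q = 6.848 cm^3/s

6.848


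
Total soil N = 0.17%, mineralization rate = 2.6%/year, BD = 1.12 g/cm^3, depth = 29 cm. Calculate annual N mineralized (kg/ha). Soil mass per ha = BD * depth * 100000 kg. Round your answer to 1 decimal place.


Step 1: Soil mass per ha = BD * depth * 100000 = 1.12 * 29 * 100000 = 3248000 kg
Step 2: Total N pool = soil mass * N%/100 = 3248000 * 0.17/100 = 5521.6 kg/ha
Step 3: N mineralized = N pool * rate%/100 = 5521.6 * 2.6/100 = 143.6 kg/ha/yr

143.6


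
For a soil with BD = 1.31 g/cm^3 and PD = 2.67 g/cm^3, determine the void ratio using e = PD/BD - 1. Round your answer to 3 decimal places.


Step 1: e = PD / BD - 1
Step 2: e = 2.67 / 1.31 - 1
Step 3: e = 2.03817 - 1
Step 4: e = 1.038

1.038


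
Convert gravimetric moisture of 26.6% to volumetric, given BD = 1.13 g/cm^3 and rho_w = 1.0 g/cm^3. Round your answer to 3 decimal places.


Step 1: theta = (w / 100) * BD / rho_w
Step 2: theta = (26.6 / 100) * 1.13 / 1.0
Step 3: theta = 0.266 * 1.13
Step 4: theta = 0.301

0.301


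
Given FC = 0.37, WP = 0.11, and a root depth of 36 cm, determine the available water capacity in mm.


Step 1: Available water = (FC - WP) * depth * 10
Step 2: AW = (0.37 - 0.11) * 36 * 10
Step 3: AW = 0.26 * 36 * 10
Step 4: AW = 93.6 mm

93.6


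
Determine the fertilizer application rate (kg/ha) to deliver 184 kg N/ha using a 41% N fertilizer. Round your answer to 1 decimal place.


Step 1: Fertilizer rate = target N / (N content / 100)
Step 2: Rate = 184 / (41 / 100)
Step 3: Rate = 184 / 0.41
Step 4: Rate = 448.8 kg/ha

448.8


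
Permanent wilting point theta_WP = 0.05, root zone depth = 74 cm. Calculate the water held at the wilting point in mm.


Step 1: Water (mm) = theta_WP * depth * 10
Step 2: Water = 0.05 * 74 * 10
Step 3: Water = 37.0 mm

37.0


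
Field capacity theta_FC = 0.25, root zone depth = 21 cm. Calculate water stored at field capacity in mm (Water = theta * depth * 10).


Step 1: Water (mm) = theta_FC * depth (cm) * 10
Step 2: Water = 0.25 * 21 * 10
Step 3: Water = 52.5 mm

52.5


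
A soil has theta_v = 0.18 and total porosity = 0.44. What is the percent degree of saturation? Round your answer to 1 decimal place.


Step 1: S = 100 * theta_v / n
Step 2: S = 100 * 0.18 / 0.44
Step 3: S = 40.9%

40.9


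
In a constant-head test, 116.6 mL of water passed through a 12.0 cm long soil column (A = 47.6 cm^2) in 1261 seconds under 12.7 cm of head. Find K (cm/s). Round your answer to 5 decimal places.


Step 1: K = Q * L / (A * t * h)
Step 2: Numerator = 116.6 * 12.0 = 1399.2
Step 3: Denominator = 47.6 * 1261 * 12.7 = 762299.72
Step 4: K = 1399.2 / 762299.72 = 0.00184 cm/s

0.00184


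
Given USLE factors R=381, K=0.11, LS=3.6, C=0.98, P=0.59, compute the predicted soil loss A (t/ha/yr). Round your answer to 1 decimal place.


Step 1: A = R * K * LS * C * P
Step 2: R * K = 381 * 0.11 = 41.91
Step 3: (R*K) * LS = 41.91 * 3.6 = 150.876
Step 4: * C * P = 150.876 * 0.98 * 0.59 = 87.2
Step 5: A = 87.2 t/(ha*yr)

87.2


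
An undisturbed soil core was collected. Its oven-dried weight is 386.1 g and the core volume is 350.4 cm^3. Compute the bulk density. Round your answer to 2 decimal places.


Step 1: Identify the formula: BD = dry mass / volume
Step 2: Substitute values: BD = 386.1 / 350.4
Step 3: BD = 1.1 g/cm^3

1.1


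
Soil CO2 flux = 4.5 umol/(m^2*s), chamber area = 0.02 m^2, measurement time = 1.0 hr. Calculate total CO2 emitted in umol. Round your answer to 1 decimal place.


Step 1: Convert time to seconds: 1.0 hr * 3600 = 3600.0 s
Step 2: Total = flux * area * time_s
Step 3: Total = 4.5 * 0.02 * 3600.0
Step 4: Total = 324.0 umol

324.0


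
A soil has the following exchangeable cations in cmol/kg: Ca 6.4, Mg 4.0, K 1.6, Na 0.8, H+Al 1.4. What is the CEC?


Step 1: CEC = Ca + Mg + K + Na + (H+Al)
Step 2: CEC = 6.4 + 4.0 + 1.6 + 0.8 + 1.4
Step 3: CEC = 14.2 cmol/kg

14.2


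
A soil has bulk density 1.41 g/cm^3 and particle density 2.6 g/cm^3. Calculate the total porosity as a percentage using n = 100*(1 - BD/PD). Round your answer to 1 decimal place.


Step 1: Formula: n = 100 * (1 - BD / PD)
Step 2: n = 100 * (1 - 1.41 / 2.6)
Step 3: n = 100 * (1 - 0.54231)
Step 4: n = 45.8%

45.8


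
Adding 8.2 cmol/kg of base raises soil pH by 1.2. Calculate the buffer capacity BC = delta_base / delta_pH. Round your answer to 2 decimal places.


Step 1: BC = change in base / change in pH
Step 2: BC = 8.2 / 1.2
Step 3: BC = 6.83 cmol/(kg*pH unit)

6.83


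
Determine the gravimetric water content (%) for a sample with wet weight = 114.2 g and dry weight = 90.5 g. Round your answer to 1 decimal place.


Step 1: Water mass = wet - dry = 114.2 - 90.5 = 23.7 g
Step 2: w = 100 * water mass / dry mass
Step 3: w = 100 * 23.7 / 90.5 = 26.2%

26.2


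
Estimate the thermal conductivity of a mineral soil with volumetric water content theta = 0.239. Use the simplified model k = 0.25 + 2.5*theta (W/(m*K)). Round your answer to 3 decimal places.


Step 1: k = 0.25 + 2.5 * theta
Step 2: k = 0.25 + 2.5 * 0.239
Step 3: k = 0.25 + 0.598
Step 4: k = 0.848 W/(m*K)

0.848


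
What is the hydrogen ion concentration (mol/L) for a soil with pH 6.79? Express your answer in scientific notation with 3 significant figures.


Step 1: [H+] = 10^(-pH)
Step 2: [H+] = 10^(-6.79)
Step 3: [H+] = 1.62e-07 mol/L

1.62e-07
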